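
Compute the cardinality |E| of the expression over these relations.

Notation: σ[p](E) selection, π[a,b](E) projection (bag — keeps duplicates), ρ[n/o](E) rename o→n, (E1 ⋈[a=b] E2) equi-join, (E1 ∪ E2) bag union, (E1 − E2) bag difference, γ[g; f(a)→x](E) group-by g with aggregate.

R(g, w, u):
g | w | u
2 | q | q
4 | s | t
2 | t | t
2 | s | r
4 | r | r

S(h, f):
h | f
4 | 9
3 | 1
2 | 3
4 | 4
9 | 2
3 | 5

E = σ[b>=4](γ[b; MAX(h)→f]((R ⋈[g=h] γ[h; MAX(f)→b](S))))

Stepwise |·|:
  R → 5
  S → 6
  γ[h; MAX(f)→b](S) → 4
  (R ⋈[g=h] γ[h; MAX(f)→b](S)) → 5
  γ[b; MAX(h)→f]((R ⋈[g=h] γ[h; MAX(f)→b](S))) → 2
  σ[b>=4](γ[b; MAX(h)→f]((R ⋈[g=h] γ[h; MAX(f)→b](S)))) → 1

|E| = 1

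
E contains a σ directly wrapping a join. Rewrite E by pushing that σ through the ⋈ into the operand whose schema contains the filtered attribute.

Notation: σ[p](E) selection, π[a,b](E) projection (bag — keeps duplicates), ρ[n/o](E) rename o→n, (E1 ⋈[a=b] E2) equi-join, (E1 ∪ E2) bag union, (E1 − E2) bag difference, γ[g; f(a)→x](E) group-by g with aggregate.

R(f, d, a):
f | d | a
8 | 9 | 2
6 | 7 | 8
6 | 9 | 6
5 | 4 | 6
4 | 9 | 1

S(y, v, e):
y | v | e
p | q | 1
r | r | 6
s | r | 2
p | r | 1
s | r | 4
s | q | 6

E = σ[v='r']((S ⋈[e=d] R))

σ filters on v, owned by the left side.
E' = (σ[v='r'](S) ⋈[e=d] R)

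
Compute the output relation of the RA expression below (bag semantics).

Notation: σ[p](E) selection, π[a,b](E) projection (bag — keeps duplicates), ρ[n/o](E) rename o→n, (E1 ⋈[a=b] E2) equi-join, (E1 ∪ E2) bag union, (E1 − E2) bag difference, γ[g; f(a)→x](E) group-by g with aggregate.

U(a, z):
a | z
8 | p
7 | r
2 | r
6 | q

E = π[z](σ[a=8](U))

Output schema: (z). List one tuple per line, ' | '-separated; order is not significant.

Subexpression sizes:
  U → 4
  σ[a=8](U) → 1
  π[z](σ[a=8](U)) → 1

== RESULT ==
z
p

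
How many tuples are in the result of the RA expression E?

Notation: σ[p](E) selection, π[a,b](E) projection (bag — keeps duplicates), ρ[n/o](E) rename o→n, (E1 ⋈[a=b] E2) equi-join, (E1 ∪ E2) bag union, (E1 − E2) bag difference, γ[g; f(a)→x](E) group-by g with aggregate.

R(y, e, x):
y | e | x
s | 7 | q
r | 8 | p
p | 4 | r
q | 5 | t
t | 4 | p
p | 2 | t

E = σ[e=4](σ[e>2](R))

Subexpression sizes:
  R → 6
  σ[e>2](R) → 5
  σ[e=4](σ[e>2](R)) → 2

|E| = 2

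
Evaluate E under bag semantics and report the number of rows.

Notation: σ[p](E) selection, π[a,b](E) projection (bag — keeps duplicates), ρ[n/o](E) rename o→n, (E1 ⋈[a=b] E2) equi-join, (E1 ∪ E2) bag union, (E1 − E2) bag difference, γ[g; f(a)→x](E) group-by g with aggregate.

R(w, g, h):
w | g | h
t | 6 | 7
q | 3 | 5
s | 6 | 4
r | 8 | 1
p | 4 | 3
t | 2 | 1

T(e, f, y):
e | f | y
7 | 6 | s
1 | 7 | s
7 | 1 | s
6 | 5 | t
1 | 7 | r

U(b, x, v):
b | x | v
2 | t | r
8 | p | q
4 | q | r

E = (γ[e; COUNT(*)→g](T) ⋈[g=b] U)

Subexpression sizes:
  T → 5
  γ[e; COUNT(*)→g](T) → 3
  U → 3
  (γ[e; COUNT(*)→g](T) ⋈[g=b] U) → 2

|E| = 2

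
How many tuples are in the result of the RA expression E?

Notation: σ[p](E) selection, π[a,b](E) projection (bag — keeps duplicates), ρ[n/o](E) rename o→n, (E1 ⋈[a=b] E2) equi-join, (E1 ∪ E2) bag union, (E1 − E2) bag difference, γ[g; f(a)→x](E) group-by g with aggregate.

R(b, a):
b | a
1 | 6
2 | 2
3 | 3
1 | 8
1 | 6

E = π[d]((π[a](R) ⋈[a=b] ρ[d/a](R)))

Row counts bottom-up:
  R → 5
  π[a](R) → 5
  R → 5
  ρ[d/a](R) → 5
  (π[a](R) ⋈[a=b] ρ[d/a](R)) → 2
  π[d]((π[a](R) ⋈[a=b] ρ[d/a](R))) → 2

|E| = 2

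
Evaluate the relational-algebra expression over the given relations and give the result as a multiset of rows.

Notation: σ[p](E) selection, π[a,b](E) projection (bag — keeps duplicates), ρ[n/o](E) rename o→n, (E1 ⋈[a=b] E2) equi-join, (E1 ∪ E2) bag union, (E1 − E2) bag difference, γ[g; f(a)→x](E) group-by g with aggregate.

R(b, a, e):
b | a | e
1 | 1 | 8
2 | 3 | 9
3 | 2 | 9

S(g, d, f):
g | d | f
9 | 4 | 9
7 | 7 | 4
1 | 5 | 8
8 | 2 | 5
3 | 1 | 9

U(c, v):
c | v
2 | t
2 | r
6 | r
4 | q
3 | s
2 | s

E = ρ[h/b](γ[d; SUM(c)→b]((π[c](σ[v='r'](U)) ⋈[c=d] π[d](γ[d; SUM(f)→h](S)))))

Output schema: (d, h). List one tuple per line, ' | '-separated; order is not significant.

Subexpression sizes:
  U → 6
  σ[v='r'](U) → 2
  π[c](σ[v='r'](U)) → 2
  S → 5
  γ[d; SUM(f)→h](S) → 5
  π[d](γ[d; SUM(f)→h](S)) → 5
  (π[c](σ[v='r'](U)) ⋈[c=d] π[d](γ[d; SUM(f)→h](S))) → 1
  γ[d; SUM(c)→b]((π[c](σ[v='r'](U)) ⋈[c=d] π[d](γ[d; SUM(f)→h](S)))) → 1
  ρ[h/b](γ[d; SUM(c)→b]((π[c](σ[v='r'](U)) ⋈[c=d] π[d](γ[d; SUM(f)→h](S))))) → 1

== RESULT ==
d | h
2 | 2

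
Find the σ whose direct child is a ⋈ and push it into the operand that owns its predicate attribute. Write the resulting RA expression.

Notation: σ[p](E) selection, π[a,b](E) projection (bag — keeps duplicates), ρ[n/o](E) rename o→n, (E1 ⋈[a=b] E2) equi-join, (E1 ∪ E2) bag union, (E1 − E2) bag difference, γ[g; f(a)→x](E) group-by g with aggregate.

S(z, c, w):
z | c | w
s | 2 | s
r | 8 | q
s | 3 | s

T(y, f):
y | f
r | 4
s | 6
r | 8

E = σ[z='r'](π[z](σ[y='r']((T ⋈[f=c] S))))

σ filters on y, owned by the left side.
E' = σ[z='r'](π[z]((σ[y='r'](T) ⋈[f=c] S)))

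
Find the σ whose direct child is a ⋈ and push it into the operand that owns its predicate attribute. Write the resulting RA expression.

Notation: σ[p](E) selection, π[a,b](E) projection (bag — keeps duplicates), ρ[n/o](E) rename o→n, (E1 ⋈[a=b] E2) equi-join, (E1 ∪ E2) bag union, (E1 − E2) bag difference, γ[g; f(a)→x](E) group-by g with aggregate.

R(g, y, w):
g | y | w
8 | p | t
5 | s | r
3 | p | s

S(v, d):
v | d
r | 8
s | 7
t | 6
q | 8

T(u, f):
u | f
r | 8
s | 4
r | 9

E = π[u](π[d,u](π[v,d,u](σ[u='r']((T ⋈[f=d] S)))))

σ filters on u, owned by the left side.
E' = π[u](π[d,u](π[v,d,u]((σ[u='r'](T) ⋈[f=d] S))))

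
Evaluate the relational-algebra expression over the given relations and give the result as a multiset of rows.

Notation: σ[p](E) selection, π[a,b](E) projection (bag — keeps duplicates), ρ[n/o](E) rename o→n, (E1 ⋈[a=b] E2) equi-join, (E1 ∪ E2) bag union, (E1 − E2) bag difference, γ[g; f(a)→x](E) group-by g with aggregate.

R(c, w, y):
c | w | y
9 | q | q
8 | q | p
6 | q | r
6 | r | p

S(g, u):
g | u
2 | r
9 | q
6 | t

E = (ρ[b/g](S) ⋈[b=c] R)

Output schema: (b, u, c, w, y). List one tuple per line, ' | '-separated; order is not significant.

Subexpression sizes:
  S → 3
  ρ[b/g](S) → 3
  R → 4
  (ρ[b/g](S) ⋈[b=c] R) → 3

== RESULT ==
b | u | c | w | y
6 | t | 6 | q | r
6 | t | 6 | r | p
9 | q | 9 | q | q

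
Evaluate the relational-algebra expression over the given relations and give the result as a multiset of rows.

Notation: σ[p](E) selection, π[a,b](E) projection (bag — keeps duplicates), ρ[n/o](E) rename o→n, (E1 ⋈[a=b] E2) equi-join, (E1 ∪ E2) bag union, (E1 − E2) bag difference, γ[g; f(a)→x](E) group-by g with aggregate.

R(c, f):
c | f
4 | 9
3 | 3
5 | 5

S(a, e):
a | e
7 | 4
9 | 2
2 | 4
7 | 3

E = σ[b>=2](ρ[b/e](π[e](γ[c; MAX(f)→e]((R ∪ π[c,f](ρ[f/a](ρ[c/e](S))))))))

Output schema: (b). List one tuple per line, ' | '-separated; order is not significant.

Row counts bottom-up:
  R → 3
  S → 4
  ρ[c/e](S) → 4
  ρ[f/a](ρ[c/e](S)) → 4
  π[c,f](ρ[f/a](ρ[c/e](S))) → 4
  (R ∪ π[c,f](ρ[f/a](ρ[c/e](S)))) → 7
  γ[c; MAX(f)→e]((R ∪ π[c,f](ρ[f/a](ρ[c/e](S))))) → 4
  π[e](γ[c; MAX(f)→e]((R ∪ π[c,f](ρ[f/a](ρ[c/e](S)))))) → 4
  ρ[b/e](π[e](γ[c; MAX(f)→e]((R ∪ π[c,f](ρ[f/a](ρ[c/e](S))))))) → 4
  σ[b>=2](ρ[b/e](π[e](γ[c; MAX(f)→e]((R ∪ π[c,f](ρ[f/a](ρ[c/e](S)))))))) → 4

== RESULT ==
b
5
7
9
9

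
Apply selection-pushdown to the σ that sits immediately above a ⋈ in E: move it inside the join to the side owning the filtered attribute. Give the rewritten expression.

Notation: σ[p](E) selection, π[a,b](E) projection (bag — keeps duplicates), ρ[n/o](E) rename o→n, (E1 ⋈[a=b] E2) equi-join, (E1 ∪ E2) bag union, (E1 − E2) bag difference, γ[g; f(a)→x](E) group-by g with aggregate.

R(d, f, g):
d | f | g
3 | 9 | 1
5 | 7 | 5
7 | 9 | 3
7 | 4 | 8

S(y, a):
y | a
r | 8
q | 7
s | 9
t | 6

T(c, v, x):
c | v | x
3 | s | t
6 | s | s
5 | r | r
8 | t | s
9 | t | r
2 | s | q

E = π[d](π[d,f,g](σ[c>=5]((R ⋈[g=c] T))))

σ filters on c, owned by the right side.
E' = π[d](π[d,f,g]((R ⋈[g=c] σ[c>=5](T))))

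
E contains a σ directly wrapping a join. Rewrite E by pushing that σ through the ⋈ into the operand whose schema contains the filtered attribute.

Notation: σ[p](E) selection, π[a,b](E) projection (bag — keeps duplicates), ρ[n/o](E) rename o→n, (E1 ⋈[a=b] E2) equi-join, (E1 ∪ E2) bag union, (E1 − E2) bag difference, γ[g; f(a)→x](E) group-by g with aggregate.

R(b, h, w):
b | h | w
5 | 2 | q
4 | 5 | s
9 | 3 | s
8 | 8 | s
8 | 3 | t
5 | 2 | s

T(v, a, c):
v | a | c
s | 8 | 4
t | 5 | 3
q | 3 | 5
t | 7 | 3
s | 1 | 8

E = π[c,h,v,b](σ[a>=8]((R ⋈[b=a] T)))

σ filters on a, owned by the right side.
E' = π[c,h,v,b]((R ⋈[b=a] σ[a>=8](T)))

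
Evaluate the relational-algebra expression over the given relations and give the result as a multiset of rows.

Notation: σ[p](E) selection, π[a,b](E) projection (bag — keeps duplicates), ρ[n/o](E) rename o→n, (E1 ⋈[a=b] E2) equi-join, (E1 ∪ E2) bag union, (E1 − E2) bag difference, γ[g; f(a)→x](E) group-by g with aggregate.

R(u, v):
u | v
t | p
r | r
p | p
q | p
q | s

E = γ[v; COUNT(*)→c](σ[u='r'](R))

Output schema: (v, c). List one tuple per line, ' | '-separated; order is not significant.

Subexpression sizes:
  R → 5
  σ[u='r'](R) → 1
  γ[v; COUNT(*)→c](σ[u='r'](R)) → 1

== RESULT ==
v | c
r | 1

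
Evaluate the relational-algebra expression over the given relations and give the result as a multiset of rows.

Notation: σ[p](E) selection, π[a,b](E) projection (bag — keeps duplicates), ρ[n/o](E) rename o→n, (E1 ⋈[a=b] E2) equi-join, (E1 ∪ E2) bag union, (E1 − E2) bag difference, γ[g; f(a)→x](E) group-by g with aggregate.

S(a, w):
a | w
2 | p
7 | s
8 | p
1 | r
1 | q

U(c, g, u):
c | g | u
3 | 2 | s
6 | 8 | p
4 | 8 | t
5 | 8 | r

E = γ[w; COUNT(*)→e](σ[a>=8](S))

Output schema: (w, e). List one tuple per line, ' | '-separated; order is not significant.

Subexpression sizes:
  S → 5
  σ[a>=8](S) → 1
  γ[w; COUNT(*)→e](σ[a>=8](S)) → 1

== RESULT ==
w | e
p | 1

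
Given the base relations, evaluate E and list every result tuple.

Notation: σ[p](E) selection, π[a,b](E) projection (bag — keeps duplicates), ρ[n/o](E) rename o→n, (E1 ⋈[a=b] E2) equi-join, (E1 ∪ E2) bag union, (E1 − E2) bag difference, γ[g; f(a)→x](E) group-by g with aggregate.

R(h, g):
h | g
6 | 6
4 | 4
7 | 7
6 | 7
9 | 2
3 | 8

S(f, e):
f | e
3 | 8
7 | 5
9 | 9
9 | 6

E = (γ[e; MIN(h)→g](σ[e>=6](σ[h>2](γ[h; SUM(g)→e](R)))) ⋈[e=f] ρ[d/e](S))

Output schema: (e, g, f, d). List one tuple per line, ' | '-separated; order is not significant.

Stepwise |·|:
  R → 6
  γ[h; SUM(g)→e](R) → 5
  σ[h>2](γ[h; SUM(g)→e](R)) → 5
  σ[e>=6](σ[h>2](γ[h; SUM(g)→e](R))) → 3
  γ[e; MIN(h)→g](σ[e>=6](σ[h>2](γ[h; SUM(g)→e](R)))) → 3
  S → 4
  ρ[d/e](S) → 4
  (γ[e; MIN(h)→g](σ[e>=6](σ[h>2](γ[h; SUM(g)→e](R)))) ⋈[e=f] ρ[d/e](S)) → 1

== RESULT ==
e | g | f | d
7 | 7 | 7 | 5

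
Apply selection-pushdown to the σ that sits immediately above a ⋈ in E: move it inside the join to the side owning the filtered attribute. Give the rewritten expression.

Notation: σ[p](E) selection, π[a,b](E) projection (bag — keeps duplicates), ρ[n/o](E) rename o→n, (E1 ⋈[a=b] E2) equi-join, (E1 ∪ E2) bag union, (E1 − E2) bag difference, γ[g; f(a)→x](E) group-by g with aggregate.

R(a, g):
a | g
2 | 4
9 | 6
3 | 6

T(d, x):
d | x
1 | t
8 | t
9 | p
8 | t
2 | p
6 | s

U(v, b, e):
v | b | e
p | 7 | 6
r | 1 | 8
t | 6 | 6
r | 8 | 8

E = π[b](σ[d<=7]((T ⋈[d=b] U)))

σ filters on d, owned by the left side.
E' = π[b]((σ[d<=7](T) ⋈[d=b] U))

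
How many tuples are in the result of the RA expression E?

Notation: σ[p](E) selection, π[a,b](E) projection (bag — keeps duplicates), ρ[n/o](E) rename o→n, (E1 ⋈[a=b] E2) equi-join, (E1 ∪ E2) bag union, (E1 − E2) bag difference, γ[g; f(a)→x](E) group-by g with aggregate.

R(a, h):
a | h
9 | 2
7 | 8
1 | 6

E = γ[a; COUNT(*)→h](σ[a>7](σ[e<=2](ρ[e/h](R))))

Row counts bottom-up:
  R → 3
  ρ[e/h](R) → 3
  σ[e<=2](ρ[e/h](R)) → 1
  σ[a>7](σ[e<=2](ρ[e/h](R))) → 1
  γ[a; COUNT(*)→h](σ[a>7](σ[e<=2](ρ[e/h](R)))) → 1

|E| = 1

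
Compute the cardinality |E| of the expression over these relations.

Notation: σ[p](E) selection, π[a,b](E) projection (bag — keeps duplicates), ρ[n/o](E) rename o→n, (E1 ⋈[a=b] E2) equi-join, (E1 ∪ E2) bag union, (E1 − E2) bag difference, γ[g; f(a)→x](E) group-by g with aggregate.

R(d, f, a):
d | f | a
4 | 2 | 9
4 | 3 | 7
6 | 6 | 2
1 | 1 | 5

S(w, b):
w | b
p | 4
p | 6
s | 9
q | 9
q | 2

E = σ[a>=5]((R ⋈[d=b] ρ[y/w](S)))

Stepwise |·|:
  R → 4
  S → 5
  ρ[y/w](S) → 5
  (R ⋈[d=b] ρ[y/w](S)) → 3
  σ[a>=5]((R ⋈[d=b] ρ[y/w](S))) → 2

|E| = 2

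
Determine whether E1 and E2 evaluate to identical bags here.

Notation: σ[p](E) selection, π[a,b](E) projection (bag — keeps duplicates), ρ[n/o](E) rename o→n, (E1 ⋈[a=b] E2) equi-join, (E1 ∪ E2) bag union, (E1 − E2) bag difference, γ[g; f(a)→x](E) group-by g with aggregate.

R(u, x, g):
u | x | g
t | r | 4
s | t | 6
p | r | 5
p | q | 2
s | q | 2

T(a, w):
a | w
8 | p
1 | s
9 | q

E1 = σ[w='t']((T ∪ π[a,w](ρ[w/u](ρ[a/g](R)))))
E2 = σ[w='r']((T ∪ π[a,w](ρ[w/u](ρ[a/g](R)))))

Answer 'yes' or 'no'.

E1 subexpression sizes:
  T → 3
  R → 5
  ρ[a/g](R) → 5
  ρ[w/u](ρ[a/g](R)) → 5
  π[a,w](ρ[w/u](ρ[a/g](R))) → 5
  (T ∪ π[a,w](ρ[w/u](ρ[a/g](R)))) → 8
  σ[w='t']((T ∪ π[a,w](ρ[w/u](ρ[a/g](R))))) → 1
E2 subexpression sizes:
  T → 3
  R → 5
  ρ[a/g](R) → 5
  ρ[w/u](ρ[a/g](R)) → 5
  π[a,w](ρ[w/u](ρ[a/g](R))) → 5
  (T ∪ π[a,w](ρ[w/u](ρ[a/g](R)))) → 8
  σ[w='r']((T ∪ π[a,w](ρ[w/u](ρ[a/g](R))))) → 0

E1 result:
a | w
4 | t
E2 result:
a | w
(0 rows)
Witness: (4, 't') appears 1× in E1 but 0× in E2.

no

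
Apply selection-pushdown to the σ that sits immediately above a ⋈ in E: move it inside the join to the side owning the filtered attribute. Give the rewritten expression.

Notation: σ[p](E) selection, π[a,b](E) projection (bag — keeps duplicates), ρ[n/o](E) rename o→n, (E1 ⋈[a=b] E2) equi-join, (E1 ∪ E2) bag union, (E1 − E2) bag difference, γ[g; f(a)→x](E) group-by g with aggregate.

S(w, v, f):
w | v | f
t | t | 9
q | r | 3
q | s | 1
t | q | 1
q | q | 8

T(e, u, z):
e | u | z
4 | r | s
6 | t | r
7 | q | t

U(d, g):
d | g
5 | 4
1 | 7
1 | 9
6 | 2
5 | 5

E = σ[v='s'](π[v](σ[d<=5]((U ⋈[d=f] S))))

σ filters on d, owned by the left side.
E' = σ[v='s'](π[v]((σ[d<=5](U) ⋈[d=f] S)))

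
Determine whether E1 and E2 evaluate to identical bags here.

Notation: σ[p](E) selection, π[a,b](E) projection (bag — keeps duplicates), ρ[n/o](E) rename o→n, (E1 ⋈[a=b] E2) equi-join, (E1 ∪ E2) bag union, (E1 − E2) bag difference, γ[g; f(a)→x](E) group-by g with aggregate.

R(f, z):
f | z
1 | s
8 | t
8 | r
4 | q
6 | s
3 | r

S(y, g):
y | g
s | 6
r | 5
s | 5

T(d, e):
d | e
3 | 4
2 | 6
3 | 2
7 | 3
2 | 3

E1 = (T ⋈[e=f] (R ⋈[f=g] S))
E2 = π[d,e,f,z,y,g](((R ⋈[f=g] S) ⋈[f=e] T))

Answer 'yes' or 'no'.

E1 per-node cardinality:
  T → 5
  R → 6
  S → 3
  (R ⋈[f=g] S) → 1
  (T ⋈[e=f] (R ⋈[f=g] S)) → 1
E2 per-node cardinality:
  R → 6
  S → 3
  (R ⋈[f=g] S) → 1
  T → 5
  ((R ⋈[f=g] S) ⋈[f=e] T) → 1
  π[d,e,f,z,y,g](((R ⋈[f=g] S) ⋈[f=e] T)) → 1

E1 and E2 produce the same multiset:
d | e | f | z | y | g
2 | 6 | 6 | s | s | 6

yes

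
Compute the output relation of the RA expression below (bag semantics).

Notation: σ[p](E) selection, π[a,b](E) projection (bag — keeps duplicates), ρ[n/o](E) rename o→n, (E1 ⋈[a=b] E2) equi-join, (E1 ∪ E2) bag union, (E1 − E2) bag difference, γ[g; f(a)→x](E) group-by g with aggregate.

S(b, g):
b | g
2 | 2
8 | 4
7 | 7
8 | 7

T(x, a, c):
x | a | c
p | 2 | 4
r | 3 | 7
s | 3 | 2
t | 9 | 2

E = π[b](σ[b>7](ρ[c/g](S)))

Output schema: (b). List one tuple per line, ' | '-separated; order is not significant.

Stepwise |·|:
  S → 4
  ρ[c/g](S) → 4
  σ[b>7](ρ[c/g](S)) → 2
  π[b](σ[b>7](ρ[c/g](S))) → 2

== RESULT ==
b
8
8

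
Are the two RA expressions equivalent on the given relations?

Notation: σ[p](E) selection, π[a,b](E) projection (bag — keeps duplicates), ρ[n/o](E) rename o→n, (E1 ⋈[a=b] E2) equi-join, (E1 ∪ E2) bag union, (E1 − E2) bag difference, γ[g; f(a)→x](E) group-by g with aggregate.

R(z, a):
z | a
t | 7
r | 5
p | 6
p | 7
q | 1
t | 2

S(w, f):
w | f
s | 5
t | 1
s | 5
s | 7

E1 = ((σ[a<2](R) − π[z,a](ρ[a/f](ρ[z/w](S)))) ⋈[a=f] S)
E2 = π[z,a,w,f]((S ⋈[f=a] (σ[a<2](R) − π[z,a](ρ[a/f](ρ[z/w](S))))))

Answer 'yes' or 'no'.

E1 subexpression sizes:
  R → 6
  σ[a<2](R) → 1
  S → 4
  ρ[z/w](S) → 4
  ρ[a/f](ρ[z/w](S)) → 4
  π[z,a](ρ[a/f](ρ[z/w](S))) → 4
  (σ[a<2](R) − π[z,a](ρ[a/f](ρ[z/w](S)))) → 1
  S → 4
  ((σ[a<2](R) − π[z,a](ρ[a/f](ρ[z/w](S)))) ⋈[a=f] S) → 1
E2 subexpression sizes:
  S → 4
  R → 6
  σ[a<2](R) → 1
  S → 4
  ρ[z/w](S) → 4
  ρ[a/f](ρ[z/w](S)) → 4
  π[z,a](ρ[a/f](ρ[z/w](S))) → 4
  (σ[a<2](R) − π[z,a](ρ[a/f](ρ[z/w](S)))) → 1
  (S ⋈[f=a] (σ[a<2](R) − π[z,a](ρ[a/f](ρ[z/w](S))))) → 1
  π[z,a,w,f]((S ⋈[f=a] (σ[a<2](R) − π[z,a](ρ[a/f](ρ[z/w](S)))))) → 1

E1 and E2 produce the same multiset:
z | a | w | f
q | 1 | t | 1

yes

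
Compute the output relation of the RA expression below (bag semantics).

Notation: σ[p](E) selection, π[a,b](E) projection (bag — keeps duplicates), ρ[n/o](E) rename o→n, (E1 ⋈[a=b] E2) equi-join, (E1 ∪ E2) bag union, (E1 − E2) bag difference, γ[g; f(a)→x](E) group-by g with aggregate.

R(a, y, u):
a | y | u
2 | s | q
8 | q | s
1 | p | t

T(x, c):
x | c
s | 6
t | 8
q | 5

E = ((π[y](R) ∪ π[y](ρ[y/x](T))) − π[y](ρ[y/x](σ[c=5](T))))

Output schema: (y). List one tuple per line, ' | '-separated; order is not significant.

Stepwise |·|:
  R → 3
  π[y](R) → 3
  T → 3
  ρ[y/x](T) → 3
  π[y](ρ[y/x](T)) → 3
  (π[y](R) ∪ π[y](ρ[y/x](T))) → 6
  T → 3
  σ[c=5](T) → 1
  ρ[y/x](σ[c=5](T)) → 1
  π[y](ρ[y/x](σ[c=5](T))) → 1
  ((π[y](R) ∪ π[y](ρ[y/x](T))) − π[y](ρ[y/x](σ[c=5](T)))) → 5

== RESULT ==
y
p
q
s
s
t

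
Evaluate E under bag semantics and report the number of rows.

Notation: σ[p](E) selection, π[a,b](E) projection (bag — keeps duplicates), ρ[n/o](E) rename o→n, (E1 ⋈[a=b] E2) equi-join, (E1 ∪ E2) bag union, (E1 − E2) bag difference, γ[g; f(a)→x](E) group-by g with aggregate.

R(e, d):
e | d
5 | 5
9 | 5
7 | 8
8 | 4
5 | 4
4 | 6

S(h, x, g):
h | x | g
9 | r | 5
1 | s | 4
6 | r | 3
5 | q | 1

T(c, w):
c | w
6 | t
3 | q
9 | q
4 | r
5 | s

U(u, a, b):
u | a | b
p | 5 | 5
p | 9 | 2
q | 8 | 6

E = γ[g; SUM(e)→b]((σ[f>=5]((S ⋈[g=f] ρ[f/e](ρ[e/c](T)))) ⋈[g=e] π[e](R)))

Row counts bottom-up:
  S → 4
  T → 5
  ρ[e/c](T) → 5
  ρ[f/e](ρ[e/c](T)) → 5
  (S ⋈[g=f] ρ[f/e](ρ[e/c](T))) → 3
  σ[f>=5]((S ⋈[g=f] ρ[f/e](ρ[e/c](T)))) → 1
  R → 6
  π[e](R) → 6
  (σ[f>=5]((S ⋈[g=f] ρ[f/e](ρ[e/c](T)))) ⋈[g=e] π[e](R)) → 2
  γ[g; SUM(e)→b]((σ[f>=5]((S ⋈[g=f] ρ[f/e](ρ[e/c](T)))) ⋈[g=e] π[e](R))) → 1

|E| = 1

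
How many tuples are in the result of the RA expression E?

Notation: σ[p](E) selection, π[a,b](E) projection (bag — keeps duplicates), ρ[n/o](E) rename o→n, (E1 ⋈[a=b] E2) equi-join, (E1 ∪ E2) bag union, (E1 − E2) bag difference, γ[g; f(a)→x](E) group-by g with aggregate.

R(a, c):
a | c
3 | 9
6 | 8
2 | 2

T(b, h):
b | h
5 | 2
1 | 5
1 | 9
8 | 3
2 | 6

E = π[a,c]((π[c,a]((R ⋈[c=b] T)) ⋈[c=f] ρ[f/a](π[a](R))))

Stepwise |·|:
  R → 3
  T → 5
  (R ⋈[c=b] T) → 2
  π[c,a]((R ⋈[c=b] T)) → 2
  R → 3
  π[a](R) → 3
  ρ[f/a](π[a](R)) → 3
  (π[c,a]((R ⋈[c=b] T)) ⋈[c=f] ρ[f/a](π[a](R))) → 1
  π[a,c]((π[c,a]((R ⋈[c=b] T)) ⋈[c=f] ρ[f/a](π[a](R)))) → 1

|E| = 1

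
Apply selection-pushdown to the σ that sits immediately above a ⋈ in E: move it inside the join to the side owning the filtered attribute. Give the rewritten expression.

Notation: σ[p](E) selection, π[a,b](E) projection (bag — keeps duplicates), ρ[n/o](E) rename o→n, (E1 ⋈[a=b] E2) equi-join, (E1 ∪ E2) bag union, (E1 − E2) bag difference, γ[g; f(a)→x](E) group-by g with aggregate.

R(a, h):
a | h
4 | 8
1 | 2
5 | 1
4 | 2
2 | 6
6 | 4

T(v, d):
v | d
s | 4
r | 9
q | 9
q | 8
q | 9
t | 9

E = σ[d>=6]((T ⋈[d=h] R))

σ filters on d, owned by the left side.
E' = (σ[d>=6](T) ⋈[d=h] R)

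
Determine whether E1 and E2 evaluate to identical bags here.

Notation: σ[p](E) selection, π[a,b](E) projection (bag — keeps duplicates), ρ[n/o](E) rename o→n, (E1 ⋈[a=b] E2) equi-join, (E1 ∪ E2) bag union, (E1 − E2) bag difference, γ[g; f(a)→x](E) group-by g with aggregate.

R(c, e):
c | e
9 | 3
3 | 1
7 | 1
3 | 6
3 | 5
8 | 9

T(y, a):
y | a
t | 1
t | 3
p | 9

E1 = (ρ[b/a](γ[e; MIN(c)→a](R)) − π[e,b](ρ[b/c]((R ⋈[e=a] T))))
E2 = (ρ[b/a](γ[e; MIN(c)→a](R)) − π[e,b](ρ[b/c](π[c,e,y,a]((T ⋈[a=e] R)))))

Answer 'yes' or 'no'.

E1 subexpression sizes:
  R → 6
  γ[e; MIN(c)→a](R) → 5
  ρ[b/a](γ[e; MIN(c)→a](R)) → 5
  R → 6
  T → 3
  (R ⋈[e=a] T) → 4
  ρ[b/c]((R ⋈[e=a] T)) → 4
  π[e,b](ρ[b/c]((R ⋈[e=a] T))) → 4
  (ρ[b/a](γ[e; MIN(c)→a](R)) − π[e,b](ρ[b/c]((R ⋈[e=a] T)))) → 2
E2 subexpression sizes:
  R → 6
  γ[e; MIN(c)→a](R) → 5
  ρ[b/a](γ[e; MIN(c)→a](R)) → 5
  T → 3
  R → 6
  (T ⋈[a=e] R) → 4
  π[c,e,y,a]((T ⋈[a=e] R)) → 4
  ρ[b/c](π[c,e,y,a]((T ⋈[a=e] R))) → 4
  π[e,b](ρ[b/c](π[c,e,y,a]((T ⋈[a=e] R)))) → 4
  (ρ[b/a](γ[e; MIN(c)→a](R)) − π[e,b](ρ[b/c](π[c,e,y,a]((T ⋈[a=e] R))))) → 2

E1 and E2 produce the same multiset:
e | b
5 | 3
6 | 3

yes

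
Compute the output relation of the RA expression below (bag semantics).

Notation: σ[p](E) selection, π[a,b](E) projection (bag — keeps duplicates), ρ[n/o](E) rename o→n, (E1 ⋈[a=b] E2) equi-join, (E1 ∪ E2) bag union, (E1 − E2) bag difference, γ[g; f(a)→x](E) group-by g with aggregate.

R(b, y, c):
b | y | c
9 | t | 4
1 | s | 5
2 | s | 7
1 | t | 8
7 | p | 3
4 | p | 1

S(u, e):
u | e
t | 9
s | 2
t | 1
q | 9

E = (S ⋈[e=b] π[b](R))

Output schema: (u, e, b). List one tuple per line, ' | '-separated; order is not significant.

Per-node cardinality:
  S → 4
  R → 6
  π[b](R) → 6
  (S ⋈[e=b] π[b](R)) → 5

== RESULT ==
u | e | b
q | 9 | 9
s | 2 | 2
t | 1 | 1
t | 1 | 1
t | 9 | 9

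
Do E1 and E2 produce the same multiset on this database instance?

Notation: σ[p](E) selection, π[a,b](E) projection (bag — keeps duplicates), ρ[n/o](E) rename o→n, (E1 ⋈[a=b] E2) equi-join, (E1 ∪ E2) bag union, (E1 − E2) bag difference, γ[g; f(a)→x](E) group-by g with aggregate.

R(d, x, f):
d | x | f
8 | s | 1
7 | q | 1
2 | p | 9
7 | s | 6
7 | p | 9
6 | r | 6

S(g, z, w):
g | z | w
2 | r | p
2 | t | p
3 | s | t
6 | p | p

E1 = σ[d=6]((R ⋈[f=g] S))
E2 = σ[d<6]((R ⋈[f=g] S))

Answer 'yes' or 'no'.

E1 row counts bottom-up:
  R → 6
  S → 4
  (R ⋈[f=g] S) → 2
  σ[d=6]((R ⋈[f=g] S)) → 1
E2 row counts bottom-up:
  R → 6
  S → 4
  (R ⋈[f=g] S) → 2
  σ[d<6]((R ⋈[f=g] S)) → 0

E1 result:
d | x | f | g | z | w
6 | r | 6 | 6 | p | p
E2 result:
d | x | f | g | z | w
(0 rows)
Witness: (6, 'r', 6, 6, 'p', 'p') appears 1× in E1 but 0× in E2.

no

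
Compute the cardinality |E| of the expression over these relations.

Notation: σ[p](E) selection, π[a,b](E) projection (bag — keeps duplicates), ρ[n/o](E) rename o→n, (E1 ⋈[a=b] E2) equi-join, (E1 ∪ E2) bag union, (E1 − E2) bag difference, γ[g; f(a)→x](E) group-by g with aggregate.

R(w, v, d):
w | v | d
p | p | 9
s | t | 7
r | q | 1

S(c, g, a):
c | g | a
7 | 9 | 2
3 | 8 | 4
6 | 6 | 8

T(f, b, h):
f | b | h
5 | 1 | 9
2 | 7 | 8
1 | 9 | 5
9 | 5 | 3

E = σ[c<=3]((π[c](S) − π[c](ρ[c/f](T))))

Stepwise |·|:
  S → 3
  π[c](S) → 3
  T → 4
  ρ[c/f](T) → 4
  π[c](ρ[c/f](T)) → 4
  (π[c](S) − π[c](ρ[c/f](T))) → 3
  σ[c<=3]((π[c](S) − π[c](ρ[c/f](T)))) → 1

|E| = 1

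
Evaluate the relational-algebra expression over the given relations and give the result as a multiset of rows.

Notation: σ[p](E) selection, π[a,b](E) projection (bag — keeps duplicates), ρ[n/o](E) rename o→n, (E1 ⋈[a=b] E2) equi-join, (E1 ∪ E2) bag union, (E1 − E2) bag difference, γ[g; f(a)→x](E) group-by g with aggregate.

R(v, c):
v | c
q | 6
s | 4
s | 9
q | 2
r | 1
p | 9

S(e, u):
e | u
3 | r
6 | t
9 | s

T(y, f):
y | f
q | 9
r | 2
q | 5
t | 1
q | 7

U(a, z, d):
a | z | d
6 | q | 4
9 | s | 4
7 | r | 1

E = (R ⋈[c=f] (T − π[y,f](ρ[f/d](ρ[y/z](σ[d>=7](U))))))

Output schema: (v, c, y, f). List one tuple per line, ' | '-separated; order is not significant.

Stepwise |·|:
  R → 6
  T → 5
  U → 3
  σ[d>=7](U) → 0
  ρ[y/z](σ[d>=7](U)) → 0
  ρ[f/d](ρ[y/z](σ[d>=7](U))) → 0
  π[y,f](ρ[f/d](ρ[y/z](σ[d>=7](U)))) → 0
  (T − π[y,f](ρ[f/d](ρ[y/z](σ[d>=7](U))))) → 5
  (R ⋈[c=f] (T − π[y,f](ρ[f/d](ρ[y/z](σ[d>=7](U)))))) → 4

== RESULT ==
v | c | y | f
p | 9 | q | 9
q | 2 | r | 2
r | 1 | t | 1
s | 9 | q | 9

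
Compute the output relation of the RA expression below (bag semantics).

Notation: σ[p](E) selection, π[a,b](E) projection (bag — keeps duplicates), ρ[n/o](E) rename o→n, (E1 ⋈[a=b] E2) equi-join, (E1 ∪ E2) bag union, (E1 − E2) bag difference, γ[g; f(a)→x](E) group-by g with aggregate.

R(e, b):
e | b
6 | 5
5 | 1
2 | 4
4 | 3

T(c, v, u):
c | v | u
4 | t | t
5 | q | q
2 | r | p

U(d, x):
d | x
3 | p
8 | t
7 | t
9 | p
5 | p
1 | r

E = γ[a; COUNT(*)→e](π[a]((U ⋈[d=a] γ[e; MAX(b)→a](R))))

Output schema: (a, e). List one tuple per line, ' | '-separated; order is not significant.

Row counts bottom-up:
  U → 6
  R → 4
  γ[e; MAX(b)→a](R) → 4
  (U ⋈[d=a] γ[e; MAX(b)→a](R)) → 3
  π[a]((U ⋈[d=a] γ[e; MAX(b)→a](R))) → 3
  γ[a; COUNT(*)→e](π[a]((U ⋈[d=a] γ[e; MAX(b)→a](R)))) → 3

== RESULT ==
a | e
1 | 1
3 | 1
5 | 1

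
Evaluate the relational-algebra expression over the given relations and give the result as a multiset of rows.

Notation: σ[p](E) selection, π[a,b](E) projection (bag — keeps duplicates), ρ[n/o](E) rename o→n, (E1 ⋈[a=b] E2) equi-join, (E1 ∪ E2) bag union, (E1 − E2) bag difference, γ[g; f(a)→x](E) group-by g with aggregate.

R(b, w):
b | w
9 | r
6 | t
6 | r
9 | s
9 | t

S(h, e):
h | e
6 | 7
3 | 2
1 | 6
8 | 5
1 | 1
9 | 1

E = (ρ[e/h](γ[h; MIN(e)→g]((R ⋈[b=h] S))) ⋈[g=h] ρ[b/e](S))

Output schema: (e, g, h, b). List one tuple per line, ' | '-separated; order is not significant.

Stepwise |·|:
  R → 5
  S → 6
  (R ⋈[b=h] S) → 5
  γ[h; MIN(e)→g]((R ⋈[b=h] S)) → 2
  ρ[e/h](γ[h; MIN(e)→g]((R ⋈[b=h] S))) → 2
  S → 6
  ρ[b/e](S) → 6
  (ρ[e/h](γ[h; MIN(e)→g]((R ⋈[b=h] S))) ⋈[g=h] ρ[b/e](S)) → 2

== RESULT ==
e | g | h | b
9 | 1 | 1 | 1
9 | 1 | 1 | 6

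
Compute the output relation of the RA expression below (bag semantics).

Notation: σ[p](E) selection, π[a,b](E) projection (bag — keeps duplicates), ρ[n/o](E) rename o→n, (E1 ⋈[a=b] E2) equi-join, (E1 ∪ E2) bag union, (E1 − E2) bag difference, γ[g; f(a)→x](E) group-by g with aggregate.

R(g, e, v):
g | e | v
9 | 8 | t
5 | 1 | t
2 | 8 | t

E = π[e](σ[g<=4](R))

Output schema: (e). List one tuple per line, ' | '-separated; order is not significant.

Row counts bottom-up:
  R → 3
  σ[g<=4](R) → 1
  π[e](σ[g<=4](R)) → 1

== RESULT ==
e
8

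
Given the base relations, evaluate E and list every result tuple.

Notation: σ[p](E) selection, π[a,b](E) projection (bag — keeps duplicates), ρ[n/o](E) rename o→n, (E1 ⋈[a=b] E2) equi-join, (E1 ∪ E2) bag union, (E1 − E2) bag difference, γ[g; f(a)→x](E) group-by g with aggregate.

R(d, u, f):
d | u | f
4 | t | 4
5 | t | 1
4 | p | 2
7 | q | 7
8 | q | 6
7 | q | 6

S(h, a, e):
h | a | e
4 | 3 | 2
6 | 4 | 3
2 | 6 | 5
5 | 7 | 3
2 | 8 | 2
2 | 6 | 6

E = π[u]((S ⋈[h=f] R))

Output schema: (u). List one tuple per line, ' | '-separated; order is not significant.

Per-node cardinality:
  S → 6
  R → 6
  (S ⋈[h=f] R) → 6
  π[u]((S ⋈[h=f] R)) → 6

== RESULT ==
u
p
p
p
q
q
t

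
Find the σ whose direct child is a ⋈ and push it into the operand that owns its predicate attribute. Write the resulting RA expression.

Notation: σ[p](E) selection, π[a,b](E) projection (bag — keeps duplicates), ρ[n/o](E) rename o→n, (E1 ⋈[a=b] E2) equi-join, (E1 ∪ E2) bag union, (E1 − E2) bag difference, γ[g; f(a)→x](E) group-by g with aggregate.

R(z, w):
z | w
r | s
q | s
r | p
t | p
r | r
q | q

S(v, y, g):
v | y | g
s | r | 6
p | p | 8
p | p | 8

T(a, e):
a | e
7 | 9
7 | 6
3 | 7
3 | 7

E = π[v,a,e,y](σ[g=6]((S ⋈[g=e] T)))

σ filters on g, owned by the left side.
E' = π[v,a,e,y]((σ[g=6](S) ⋈[g=e] T))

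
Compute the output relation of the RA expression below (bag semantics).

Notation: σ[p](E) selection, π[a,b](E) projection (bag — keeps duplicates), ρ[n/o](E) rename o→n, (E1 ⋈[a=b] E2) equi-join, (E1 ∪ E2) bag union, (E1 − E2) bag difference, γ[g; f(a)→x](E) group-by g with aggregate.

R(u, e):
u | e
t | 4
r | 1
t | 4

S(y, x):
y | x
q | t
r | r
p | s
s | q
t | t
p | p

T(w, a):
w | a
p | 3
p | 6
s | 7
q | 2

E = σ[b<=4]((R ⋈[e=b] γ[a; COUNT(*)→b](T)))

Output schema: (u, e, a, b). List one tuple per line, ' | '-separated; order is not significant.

Per-node cardinality:
  R → 3
  T → 4
  γ[a; COUNT(*)→b](T) → 4
  (R ⋈[e=b] γ[a; COUNT(*)→b](T)) → 4
  σ[b<=4]((R ⋈[e=b] γ[a; COUNT(*)→b](T))) → 4

== RESULT ==
u | e | a | b
r | 1 | 2 | 1
r | 1 | 3 | 1
r | 1 | 6 | 1
r | 1 | 7 | 1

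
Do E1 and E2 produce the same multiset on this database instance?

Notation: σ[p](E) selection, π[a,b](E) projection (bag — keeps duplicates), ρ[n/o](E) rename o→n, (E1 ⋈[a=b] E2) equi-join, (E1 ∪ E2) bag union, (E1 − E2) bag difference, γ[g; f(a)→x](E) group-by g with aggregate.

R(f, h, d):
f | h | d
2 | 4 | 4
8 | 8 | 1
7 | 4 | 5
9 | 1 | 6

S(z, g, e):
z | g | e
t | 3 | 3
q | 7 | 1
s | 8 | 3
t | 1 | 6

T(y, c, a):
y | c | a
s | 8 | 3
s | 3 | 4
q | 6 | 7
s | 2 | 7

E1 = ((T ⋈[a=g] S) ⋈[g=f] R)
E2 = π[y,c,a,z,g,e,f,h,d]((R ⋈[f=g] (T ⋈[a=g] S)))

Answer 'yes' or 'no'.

E1 subexpression sizes:
  T → 4
  S → 4
  (T ⋈[a=g] S) → 3
  R → 4
  ((T ⋈[a=g] S) ⋈[g=f] R) → 2
E2 subexpression sizes:
  R → 4
  T → 4
  S → 4
  (T ⋈[a=g] S) → 3
  (R ⋈[f=g] (T ⋈[a=g] S)) → 2
  π[y,c,a,z,g,e,f,h,d]((R ⋈[f=g] (T ⋈[a=g] S))) → 2

E1 and E2 produce the same multiset:
y | c | a | z | g | e | f | h | d
q | 6 | 7 | q | 7 | 1 | 7 | 4 | 5
s | 2 | 7 | q | 7 | 1 | 7 | 4 | 5

yes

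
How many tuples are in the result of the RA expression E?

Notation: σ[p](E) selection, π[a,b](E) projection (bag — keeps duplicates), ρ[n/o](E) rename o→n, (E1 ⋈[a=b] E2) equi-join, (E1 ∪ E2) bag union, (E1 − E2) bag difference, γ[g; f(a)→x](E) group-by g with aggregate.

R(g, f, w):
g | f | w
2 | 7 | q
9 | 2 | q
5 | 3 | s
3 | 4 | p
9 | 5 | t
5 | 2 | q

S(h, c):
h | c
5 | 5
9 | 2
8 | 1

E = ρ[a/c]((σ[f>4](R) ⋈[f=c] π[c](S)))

Subexpression sizes:
  R → 6
  σ[f>4](R) → 2
  S → 3
  π[c](S) → 3
  (σ[f>4](R) ⋈[f=c] π[c](S)) → 1
  ρ[a/c]((σ[f>4](R) ⋈[f=c] π[c](S))) → 1

|E| = 1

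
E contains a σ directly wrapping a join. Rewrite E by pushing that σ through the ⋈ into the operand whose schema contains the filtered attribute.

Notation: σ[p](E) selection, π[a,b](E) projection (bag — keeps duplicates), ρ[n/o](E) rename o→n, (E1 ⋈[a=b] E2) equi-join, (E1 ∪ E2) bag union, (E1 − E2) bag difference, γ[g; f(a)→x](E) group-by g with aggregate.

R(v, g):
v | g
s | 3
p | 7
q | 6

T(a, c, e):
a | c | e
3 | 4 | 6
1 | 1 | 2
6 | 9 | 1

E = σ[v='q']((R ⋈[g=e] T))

σ filters on v, owned by the left side.
E' = (σ[v='q'](R) ⋈[g=e] T)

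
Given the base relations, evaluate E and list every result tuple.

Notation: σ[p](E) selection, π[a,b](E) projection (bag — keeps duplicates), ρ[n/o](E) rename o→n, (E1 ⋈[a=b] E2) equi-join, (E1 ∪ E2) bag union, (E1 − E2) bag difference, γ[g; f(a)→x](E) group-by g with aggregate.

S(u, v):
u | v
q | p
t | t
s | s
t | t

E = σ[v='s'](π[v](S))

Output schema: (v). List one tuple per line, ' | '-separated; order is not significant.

Stepwise |·|:
  S → 4
  π[v](S) → 4
  σ[v='s'](π[v](S)) → 1

== RESULT ==
v
s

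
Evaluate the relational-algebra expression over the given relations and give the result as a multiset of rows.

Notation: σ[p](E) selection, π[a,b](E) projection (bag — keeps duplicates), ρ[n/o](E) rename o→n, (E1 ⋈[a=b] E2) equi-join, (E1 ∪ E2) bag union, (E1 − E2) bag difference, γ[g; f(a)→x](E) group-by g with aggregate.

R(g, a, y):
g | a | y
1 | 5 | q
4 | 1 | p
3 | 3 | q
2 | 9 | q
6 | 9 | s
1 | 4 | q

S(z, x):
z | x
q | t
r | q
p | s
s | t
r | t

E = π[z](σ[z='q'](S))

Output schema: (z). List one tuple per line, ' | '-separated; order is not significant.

Subexpression sizes:
  S → 5
  σ[z='q'](S) → 1
  π[z](σ[z='q'](S)) → 1

== RESULT ==
z
q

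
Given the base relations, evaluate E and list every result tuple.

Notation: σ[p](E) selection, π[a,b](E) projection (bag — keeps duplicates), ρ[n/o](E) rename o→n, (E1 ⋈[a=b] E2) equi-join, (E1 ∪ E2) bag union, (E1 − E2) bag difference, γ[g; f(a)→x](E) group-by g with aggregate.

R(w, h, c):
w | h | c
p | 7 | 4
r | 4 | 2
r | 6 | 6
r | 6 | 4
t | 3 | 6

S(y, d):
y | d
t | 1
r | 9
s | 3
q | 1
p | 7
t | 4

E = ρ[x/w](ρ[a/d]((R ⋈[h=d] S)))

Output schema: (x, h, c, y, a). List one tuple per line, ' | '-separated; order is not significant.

Stepwise |·|:
  R → 5
  S → 6
  (R ⋈[h=d] S) → 3
  ρ[a/d]((R ⋈[h=d] S)) → 3
  ρ[x/w](ρ[a/d]((R ⋈[h=d] S))) → 3

== RESULT ==
x | h | c | y | a
p | 7 | 4 | p | 7
r | 4 | 2 | t | 4
t | 3 | 6 | s | 3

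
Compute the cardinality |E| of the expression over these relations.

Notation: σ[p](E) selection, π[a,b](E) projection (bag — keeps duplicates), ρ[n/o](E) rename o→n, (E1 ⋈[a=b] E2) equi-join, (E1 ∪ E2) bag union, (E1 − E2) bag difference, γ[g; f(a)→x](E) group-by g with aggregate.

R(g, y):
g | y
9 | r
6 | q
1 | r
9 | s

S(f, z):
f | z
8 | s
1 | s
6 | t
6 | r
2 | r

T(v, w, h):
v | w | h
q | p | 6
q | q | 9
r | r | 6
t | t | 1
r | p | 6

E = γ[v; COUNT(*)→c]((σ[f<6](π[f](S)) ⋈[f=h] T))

Per-node cardinality:
  S → 5
  π[f](S) → 5
  σ[f<6](π[f](S)) → 2
  T → 5
  (σ[f<6](π[f](S)) ⋈[f=h] T) → 1
  γ[v; COUNT(*)→c]((σ[f<6](π[f](S)) ⋈[f=h] T)) → 1

|E| = 1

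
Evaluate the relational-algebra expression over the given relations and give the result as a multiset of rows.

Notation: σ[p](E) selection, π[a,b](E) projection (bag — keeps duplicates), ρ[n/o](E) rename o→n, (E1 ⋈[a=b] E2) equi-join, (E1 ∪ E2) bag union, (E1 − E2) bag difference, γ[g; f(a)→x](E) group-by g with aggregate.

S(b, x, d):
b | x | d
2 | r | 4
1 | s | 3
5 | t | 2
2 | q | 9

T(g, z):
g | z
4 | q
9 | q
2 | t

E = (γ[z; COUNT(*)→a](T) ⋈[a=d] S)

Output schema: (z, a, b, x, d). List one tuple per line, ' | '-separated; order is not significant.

Stepwise |·|:
  T → 3
  γ[z; COUNT(*)→a](T) → 2
  S → 4
  (γ[z; COUNT(*)→a](T) ⋈[a=d] S) → 1

== RESULT ==
z | a | b | x | d
q | 2 | 5 | t | 2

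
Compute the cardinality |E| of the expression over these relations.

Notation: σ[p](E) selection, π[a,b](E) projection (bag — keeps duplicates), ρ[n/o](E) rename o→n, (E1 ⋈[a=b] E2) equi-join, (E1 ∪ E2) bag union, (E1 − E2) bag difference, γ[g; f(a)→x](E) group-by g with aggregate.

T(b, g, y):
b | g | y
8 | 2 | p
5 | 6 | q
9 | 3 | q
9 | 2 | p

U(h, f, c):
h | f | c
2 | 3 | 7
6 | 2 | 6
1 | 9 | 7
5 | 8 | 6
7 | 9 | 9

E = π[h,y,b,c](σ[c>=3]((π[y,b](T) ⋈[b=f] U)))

Row counts bottom-up:
  T → 4
  π[y,b](T) → 4
  U → 5
  (π[y,b](T) ⋈[b=f] U) → 5
  σ[c>=3]((π[y,b](T) ⋈[b=f] U)) → 5
  π[h,y,b,c](σ[c>=3]((π[y,b](T) ⋈[b=f] U))) → 5

|E| = 5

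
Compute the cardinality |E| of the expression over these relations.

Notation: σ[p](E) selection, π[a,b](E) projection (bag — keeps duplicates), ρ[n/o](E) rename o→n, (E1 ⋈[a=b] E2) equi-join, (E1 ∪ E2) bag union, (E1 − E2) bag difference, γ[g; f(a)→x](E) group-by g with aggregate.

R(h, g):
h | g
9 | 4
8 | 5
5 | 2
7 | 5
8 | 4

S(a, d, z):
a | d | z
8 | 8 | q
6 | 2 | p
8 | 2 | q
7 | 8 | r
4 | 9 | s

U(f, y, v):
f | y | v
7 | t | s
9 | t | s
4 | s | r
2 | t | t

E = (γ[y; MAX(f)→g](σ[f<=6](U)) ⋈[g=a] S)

Subexpression sizes:
  U → 4
  σ[f<=6](U) → 2
  γ[y; MAX(f)→g](σ[f<=6](U)) → 2
  S → 5
  (γ[y; MAX(f)→g](σ[f<=6](U)) ⋈[g=a] S) → 1

|E| = 1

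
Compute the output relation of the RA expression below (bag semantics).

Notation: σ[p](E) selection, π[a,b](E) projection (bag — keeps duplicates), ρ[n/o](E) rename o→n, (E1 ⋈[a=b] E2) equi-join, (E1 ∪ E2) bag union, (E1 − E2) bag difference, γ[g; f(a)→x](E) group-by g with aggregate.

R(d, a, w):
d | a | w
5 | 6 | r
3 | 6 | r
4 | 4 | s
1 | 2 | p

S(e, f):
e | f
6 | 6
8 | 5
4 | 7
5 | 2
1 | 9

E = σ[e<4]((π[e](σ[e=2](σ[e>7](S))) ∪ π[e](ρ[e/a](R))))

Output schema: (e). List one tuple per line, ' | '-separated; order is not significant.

Subexpression sizes:
  S → 5
  σ[e>7](S) → 1
  σ[e=2](σ[e>7](S)) → 0
  π[e](σ[e=2](σ[e>7](S))) → 0
  R → 4
  ρ[e/a](R) → 4
  π[e](ρ[e/a](R)) → 4
  (π[e](σ[e=2](σ[e>7](S))) ∪ π[e](ρ[e/a](R))) → 4
  σ[e<4]((π[e](σ[e=2](σ[e>7](S))) ∪ π[e](ρ[e/a](R)))) → 1

== RESULT ==
e
2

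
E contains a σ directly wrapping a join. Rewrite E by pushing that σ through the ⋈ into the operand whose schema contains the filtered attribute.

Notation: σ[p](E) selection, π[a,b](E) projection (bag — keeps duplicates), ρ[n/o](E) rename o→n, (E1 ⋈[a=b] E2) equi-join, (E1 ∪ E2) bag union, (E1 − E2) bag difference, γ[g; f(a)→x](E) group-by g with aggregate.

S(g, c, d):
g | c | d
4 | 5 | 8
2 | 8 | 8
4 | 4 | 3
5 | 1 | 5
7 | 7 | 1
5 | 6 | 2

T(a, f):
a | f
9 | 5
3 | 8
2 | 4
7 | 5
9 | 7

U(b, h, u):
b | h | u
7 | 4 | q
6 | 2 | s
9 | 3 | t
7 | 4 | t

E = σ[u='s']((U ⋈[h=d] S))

σ filters on u, owned by the left side.
E' = (σ[u='s'](U) ⋈[h=d] S)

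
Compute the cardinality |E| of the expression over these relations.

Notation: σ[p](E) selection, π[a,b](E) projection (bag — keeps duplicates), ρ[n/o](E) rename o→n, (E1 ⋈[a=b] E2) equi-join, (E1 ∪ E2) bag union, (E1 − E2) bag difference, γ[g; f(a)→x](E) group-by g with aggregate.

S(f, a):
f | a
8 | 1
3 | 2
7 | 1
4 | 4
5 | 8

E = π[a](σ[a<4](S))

Row counts bottom-up:
  S → 5
  σ[a<4](S) → 3
  π[a](σ[a<4](S)) → 3

|E| = 3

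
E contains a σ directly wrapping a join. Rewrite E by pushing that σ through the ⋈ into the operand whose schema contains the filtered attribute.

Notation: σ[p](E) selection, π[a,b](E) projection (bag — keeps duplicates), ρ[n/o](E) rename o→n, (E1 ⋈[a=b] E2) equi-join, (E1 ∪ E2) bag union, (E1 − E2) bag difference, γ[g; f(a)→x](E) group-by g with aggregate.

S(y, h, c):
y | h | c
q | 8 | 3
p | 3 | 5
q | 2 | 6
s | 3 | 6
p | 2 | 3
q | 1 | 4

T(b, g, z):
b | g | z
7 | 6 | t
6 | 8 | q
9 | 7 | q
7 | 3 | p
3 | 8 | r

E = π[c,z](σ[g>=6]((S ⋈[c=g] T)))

σ filters on g, owned by the right side.
E' = π[c,z]((S ⋈[c=g] σ[g>=6](T)))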